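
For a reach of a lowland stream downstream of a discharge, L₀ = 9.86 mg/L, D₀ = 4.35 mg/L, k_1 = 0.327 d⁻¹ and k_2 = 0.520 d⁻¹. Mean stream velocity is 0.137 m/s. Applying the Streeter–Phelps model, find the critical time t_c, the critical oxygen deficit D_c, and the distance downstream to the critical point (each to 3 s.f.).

t_c ≈ 0.841 d; D_c ≈ 4.71 mg/L; x_c ≈ 9.95 km

At the critical point dD/dt = 0, so k_1 L₀ e^(−k_1 t) = k_2 D. Substituting D(t) from the Streeter–Phelps equation and solving for t gives
t_c = ln[(k_2/k_1)(1 − D₀(k_2−k_1)/(k_1 L₀))] / (k_2−k_1).
Here k_2−k_1 = 0.1930 d⁻¹ and 1 − D₀(k_2−k_1)/(k_1 L₀) = 1 − 4.35×0.1930/(0.327×9.86) = 0.7396, so
t_c = ln(1.590 × 0.7396) / 0.1930 = 0.1622 / 0.1930 = 0.8406 d.
L(t_c) = L₀ e^(−k_1 t_c) = 9.86 × 0.7597 = 7.490 mg/L, and at the critical point k_2 D_c = k_1 L, so D_c = (0.327/0.520) × 7.490 = 4.710 mg/L.
x_c = v t_c = 0.137 m/s × 0.8406 d × 86400 s/d = 9950 m ≈ 9.95 km.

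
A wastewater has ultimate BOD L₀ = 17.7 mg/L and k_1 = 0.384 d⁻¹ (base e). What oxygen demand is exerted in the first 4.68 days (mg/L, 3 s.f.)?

y ≈ 14.8 mg/L

y_t = L₀(1 − e^(−k_1 t)) = 17.7 × (1 − e^(−0.384×4.68))
= 17.7 × (1 − 0.1658) = 17.7 × 0.8342 = 14.77 mg/L.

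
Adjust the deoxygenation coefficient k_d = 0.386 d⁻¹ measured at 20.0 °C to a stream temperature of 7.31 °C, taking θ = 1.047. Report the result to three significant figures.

k_d ≈ 0.216 d⁻¹

k_d(T₂) = k_d(T₁) · θ^(T₂−T₁) = 0.386 × 1.047^(7.31−20.0)
= 0.386 × 1.047^-12.7 = 0.386 × 0.5583 = 0.2155 d⁻¹.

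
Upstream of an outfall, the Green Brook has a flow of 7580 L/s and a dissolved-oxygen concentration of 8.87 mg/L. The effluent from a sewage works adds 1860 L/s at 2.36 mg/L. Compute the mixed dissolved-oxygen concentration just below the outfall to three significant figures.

Flow-weighted mixing: C = (Q_r C_r + Q_w C_w)/(Q_r + Q_w)
= (7580×8.87 + 1860×2.36)/(7580 + 1860) = 71620/9440 = 7.587 mg/L.

7.59 mg/L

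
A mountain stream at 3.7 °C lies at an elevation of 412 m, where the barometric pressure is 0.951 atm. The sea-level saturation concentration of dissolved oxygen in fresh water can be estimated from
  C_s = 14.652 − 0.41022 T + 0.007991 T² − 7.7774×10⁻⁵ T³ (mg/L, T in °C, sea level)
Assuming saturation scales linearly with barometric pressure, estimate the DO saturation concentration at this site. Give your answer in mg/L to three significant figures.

At sea level: C_s = 14.652 − 0.41022×3.7 + 0.007991×3.7² − 7.7774×10⁻⁵×3.7³ = 13.24 mg/L.
Pressure correction: C_s' = 13.24 × 0.951 = 12.59 mg/L.

C_s ≈ 12.6 mg/L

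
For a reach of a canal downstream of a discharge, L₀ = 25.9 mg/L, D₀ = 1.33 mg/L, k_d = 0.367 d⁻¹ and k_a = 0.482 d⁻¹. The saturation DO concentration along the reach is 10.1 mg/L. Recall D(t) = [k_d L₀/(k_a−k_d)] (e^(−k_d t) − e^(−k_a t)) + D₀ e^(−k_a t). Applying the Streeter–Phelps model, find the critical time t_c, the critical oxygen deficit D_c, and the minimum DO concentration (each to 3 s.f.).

t_c ≈ 2.23 d; D_c ≈ 8.70 mg/L; min DO ≈ 1.40 mg/L

t_c = [1/(k_a−k_d)] ln[(k_a/k_d)(1 − D₀(k_a−k_d)/(k_d L₀))]
= [1/(0.482−0.367)] ln[(0.482/0.367)(1 − 1.33×0.1150/(0.367×25.9))]
= (1/0.1150) ln[1.313 × 0.9839] = 8.696 × ln(1.292) = 8.696 × 0.2564 = 2.229 d.
D_c = (k_d/k_a) L₀ e^(−k_d t_c) = (0.367/0.482) × 25.9 × e^(−0.367×2.229) = 0.7614 × 25.9 × 0.4413 = 8.702 mg/L.
Minimum DO = C_s − D_c = 10.1 − 8.702 = 1.398 mg/L.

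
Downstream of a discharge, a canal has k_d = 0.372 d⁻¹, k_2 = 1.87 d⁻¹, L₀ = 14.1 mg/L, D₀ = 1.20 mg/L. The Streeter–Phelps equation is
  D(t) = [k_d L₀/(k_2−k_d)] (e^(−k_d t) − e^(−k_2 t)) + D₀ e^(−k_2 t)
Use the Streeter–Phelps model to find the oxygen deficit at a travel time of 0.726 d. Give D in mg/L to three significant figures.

k_d L₀/(k_2−k_d) = 0.372×14.1/(1.87−0.372) = 5.245/1.498 = 3.501 mg/L.
e^(−k_d t) = e^(−0.372×0.7260) = 0.7633; e^(−k_2 t) = e^(−1.87×0.7260) = 0.2573.
D = 3.501 × (0.7633 − 0.2573) + 1.20 × 0.2573 = 1.772 + 0.3087 = 2.081 mg/L.

D ≈ 2.08 mg/L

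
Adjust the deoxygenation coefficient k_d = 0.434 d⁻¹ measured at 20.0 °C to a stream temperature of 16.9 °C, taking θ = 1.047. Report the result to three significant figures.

k_d(T₂) = k_d(T₁) · θ^(T₂−T₁) = 0.434 × 1.047^(16.9−20.0)
= 0.434 × 1.047^-3.10 = 0.434 × 0.8673 = 0.3764 d⁻¹.

k_d ≈ 0.376 d⁻¹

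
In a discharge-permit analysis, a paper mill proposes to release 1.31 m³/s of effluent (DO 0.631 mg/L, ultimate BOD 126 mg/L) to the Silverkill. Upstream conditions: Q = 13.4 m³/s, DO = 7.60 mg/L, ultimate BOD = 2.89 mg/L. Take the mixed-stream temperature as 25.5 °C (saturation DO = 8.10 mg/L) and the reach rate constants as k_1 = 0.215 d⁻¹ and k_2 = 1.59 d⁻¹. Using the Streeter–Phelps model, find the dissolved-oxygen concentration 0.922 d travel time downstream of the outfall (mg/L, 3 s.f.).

Mixed DO = (13.4×7.60 + 1.31×0.631)/(13.4+1.31) = 102.7/14.71 = 6.979 mg/L.
Mixed L₀ = (13.4×2.89 + 1.31×126)/(14.71) = 203.8/14.71 = 13.85 mg/L.
Initial deficit D₀ = C_s − DO₀ = 8.10 − 6.979 = 1.121 mg/L.
D(0.922) = [0.215×13.85/(1.59−0.215)](e^(−0.215×0.922) − e^(−1.59×0.922)) + 1.121 e^(−1.59×0.922)
= 2.166 × (0.8202 − 0.2309) + 1.121 × 0.2309 = 1.535 mg/L.
DO = 8.10 − 1.535 = 6.565 mg/L.

DO ≈ 6.56 mg/L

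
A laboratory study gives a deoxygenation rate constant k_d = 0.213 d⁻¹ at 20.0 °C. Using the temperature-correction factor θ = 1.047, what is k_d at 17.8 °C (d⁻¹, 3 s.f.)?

k_d ≈ 0.193 d⁻¹

k_d(T₂) = k_d(T₁) · θ^(T₂−T₁) = 0.213 × 1.047^(17.8−20.0)
= 0.213 × 1.047^-2.20 = 0.213 × 0.9039 = 0.1925 d⁻¹.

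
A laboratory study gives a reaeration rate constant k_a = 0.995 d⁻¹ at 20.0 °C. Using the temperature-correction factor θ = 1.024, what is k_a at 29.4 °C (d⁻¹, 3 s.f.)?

k_a ≈ 1.24 d⁻¹

k_a(T₂) = k_a(T₁) · θ^(T₂−T₁) = 0.995 × 1.024^(29.4−20.0)
= 0.995 × 1.024^9.40 = 0.995 × 1.250 = 1.243 d⁻¹.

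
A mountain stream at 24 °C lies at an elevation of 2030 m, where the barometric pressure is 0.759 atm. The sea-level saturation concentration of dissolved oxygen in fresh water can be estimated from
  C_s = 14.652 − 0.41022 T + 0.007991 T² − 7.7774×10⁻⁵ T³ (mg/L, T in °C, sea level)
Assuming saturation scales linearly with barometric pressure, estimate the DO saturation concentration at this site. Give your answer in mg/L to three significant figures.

At sea level: C_s = 14.652 − 0.41022×24 + 0.007991×24² − 7.7774×10⁻⁵×24³ = 8.334 mg/L.
Pressure correction: C_s' = 8.334 × 0.759 = 6.326 mg/L.

C_s ≈ 6.33 mg/L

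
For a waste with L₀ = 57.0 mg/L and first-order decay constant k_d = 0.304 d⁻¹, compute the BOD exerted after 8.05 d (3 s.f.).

y_t = L₀(1 − e^(−k_d t)) = 57.0 × (1 − e^(−0.304×8.05))
= 57.0 × (1 − 0.08654) = 57.0 × 0.9135 = 52.07 mg/L.

y ≈ 52.1 mg/L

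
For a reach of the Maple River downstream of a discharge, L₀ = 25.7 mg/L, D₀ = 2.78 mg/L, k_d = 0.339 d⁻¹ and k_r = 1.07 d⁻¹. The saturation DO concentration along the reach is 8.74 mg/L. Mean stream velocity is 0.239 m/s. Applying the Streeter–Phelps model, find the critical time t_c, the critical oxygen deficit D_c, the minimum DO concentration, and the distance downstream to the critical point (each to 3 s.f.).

t_c ≈ 1.21 d; D_c ≈ 5.40 mg/L; min DO ≈ 3.34 mg/L; x_c ≈ 25.0 km

With k_r/k_d = 3.156 and 1 − D₀(k_r−k_d)/(k_d L₀) = 0.7667,
t_c = ln(3.156 × 0.7667) / (1.07 − 0.339) = ln(2.420) / 0.7310 = 0.8838/0.7310 = 1.209 d.
L(t_c) = L₀ e^(−k_d t_c) = 25.7 × 0.6637 = 17.06 mg/L, and at the critical point k_r D_c = k_d L, so D_c = (0.339/1.07) × 17.06 = 5.404 mg/L.
Minimum DO = C_s − D_c = 8.74 − 5.404 = 3.336 mg/L.
x_c = v t_c = 0.239 m/s × 1.209 d × 86400 s/d = 24970 m ≈ 25.0 km.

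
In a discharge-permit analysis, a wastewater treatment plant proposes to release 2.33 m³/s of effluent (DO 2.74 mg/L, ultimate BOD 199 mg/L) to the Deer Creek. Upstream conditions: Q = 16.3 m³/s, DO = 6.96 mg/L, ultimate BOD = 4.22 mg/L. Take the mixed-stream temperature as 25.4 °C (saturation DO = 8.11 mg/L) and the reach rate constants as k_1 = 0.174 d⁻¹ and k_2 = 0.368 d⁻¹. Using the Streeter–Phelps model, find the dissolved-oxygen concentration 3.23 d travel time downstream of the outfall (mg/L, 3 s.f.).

DO ≈ 0.795 mg/L

Mixed DO = (16.3×6.96 + 2.33×2.74)/(16.3+2.33) = 119.8/18.63 = 6.432 mg/L.
Mixed L₀ = (16.3×4.22 + 2.33×199)/(18.63) = 532.5/18.63 = 28.58 mg/L.
Initial deficit D₀ = C_s − DO₀ = 8.11 − 6.432 = 1.678 mg/L.
D(3.23) = [0.174×28.58/(0.368−0.174)](e^(−0.174×3.23) − e^(−0.368×3.23)) + 1.678 e^(−0.368×3.23)
= 25.63 × (0.5701 − 0.3046) + 1.678 × 0.3046 = 7.315 mg/L.
DO = 8.11 − 7.315 = 0.7951 mg/L.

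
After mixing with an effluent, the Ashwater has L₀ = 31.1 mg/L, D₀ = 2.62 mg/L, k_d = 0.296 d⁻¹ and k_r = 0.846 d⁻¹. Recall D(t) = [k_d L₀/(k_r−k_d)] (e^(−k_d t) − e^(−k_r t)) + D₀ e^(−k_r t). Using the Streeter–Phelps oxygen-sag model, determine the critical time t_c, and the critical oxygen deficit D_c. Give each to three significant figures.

With k_r/k_d = 2.858 and 1 − D₀(k_r−k_d)/(k_d L₀) = 0.8435,
t_c = ln(2.858 × 0.8435) / (0.846 − 0.296) = ln(2.411) / 0.5500 = 0.8799/0.5500 = 1.600 d.
D_c = (k_d/k_r) L₀ e^(−k_d t_c) = (0.296/0.846) × 31.1 × e^(−0.296×1.600) = 0.3499 × 31.1 × 0.6228 = 6.777 mg/L.

t_c ≈ 1.60 d; D_c ≈ 6.78 mg/L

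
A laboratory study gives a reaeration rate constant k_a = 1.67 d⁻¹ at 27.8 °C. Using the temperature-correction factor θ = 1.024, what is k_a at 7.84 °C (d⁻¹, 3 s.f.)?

k_a(T₂) = k_a(T₁) · θ^(T₂−T₁) = 1.67 × 1.024^(7.84−27.8)
= 1.67 × 1.024^-20.0 = 1.67 × 0.6229 = 1.040 d⁻¹.

k_a ≈ 1.04 d⁻¹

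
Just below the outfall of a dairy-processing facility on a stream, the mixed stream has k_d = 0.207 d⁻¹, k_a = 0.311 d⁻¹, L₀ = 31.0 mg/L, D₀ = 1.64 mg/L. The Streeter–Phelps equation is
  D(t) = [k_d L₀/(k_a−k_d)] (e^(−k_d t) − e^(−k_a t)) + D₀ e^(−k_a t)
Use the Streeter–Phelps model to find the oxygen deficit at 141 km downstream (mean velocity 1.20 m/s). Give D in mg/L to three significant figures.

Travel time t = x/v = 141 km / (1.20 m/s) = 141000 m / 1.20 m/s = 117500 s = 1.360 d.
k_d L₀/(k_a−k_d) = 0.207×31.0/(0.311−0.207) = 6.417/0.1040 = 61.70 mg/L.
e^(−k_d t) = e^(−0.207×1.360) = 0.7546; e^(−k_a t) = e^(−0.311×1.360) = 0.6551.
D = 61.70 × (0.7546 − 0.6551) + 1.64 × 0.6551 = 6.141 + 1.074 = 7.216 mg/L.

D ≈ 7.22 mg/L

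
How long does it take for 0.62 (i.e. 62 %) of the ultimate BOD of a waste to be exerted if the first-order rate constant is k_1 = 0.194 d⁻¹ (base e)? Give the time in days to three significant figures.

t ≈ 4.99 d

y/L₀ = 1 − e^(−k_1 t) = 0.62 ⇒ e^(−k_1 t) = 0.380
t = −ln(0.380) / 0.194 = 0.9676 / 0.194 = 4.988 d.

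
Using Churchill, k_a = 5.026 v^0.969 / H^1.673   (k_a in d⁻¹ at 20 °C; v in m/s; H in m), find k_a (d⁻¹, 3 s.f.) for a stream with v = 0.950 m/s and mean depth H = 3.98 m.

k_a ≈ 0.474 d⁻¹

k_a = 5.026 × 0.950^0.969 / 3.98^1.673 = 5.026 × 0.9515 / 10.08 = 0.4743 d⁻¹.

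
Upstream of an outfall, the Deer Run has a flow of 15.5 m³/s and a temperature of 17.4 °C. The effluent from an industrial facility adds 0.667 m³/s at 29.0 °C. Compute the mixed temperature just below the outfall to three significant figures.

Flow-weighted mixing: C = (Q_r C_r + Q_w C_w)/(Q_r + Q_w)
= (15.5×17.4 + 0.667×29.0)/(15.5 + 0.667) = 289.0/16.17 = 17.88 °C.

17.9 °C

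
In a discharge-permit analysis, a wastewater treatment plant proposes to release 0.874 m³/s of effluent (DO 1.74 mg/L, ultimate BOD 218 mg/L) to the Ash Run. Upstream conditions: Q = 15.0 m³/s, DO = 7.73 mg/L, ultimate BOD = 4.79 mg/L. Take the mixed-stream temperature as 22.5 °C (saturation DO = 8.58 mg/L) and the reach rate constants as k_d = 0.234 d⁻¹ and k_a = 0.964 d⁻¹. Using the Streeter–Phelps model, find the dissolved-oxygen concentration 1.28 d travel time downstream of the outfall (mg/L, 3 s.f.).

DO ≈ 5.85 mg/L

Mixed DO = (15.0×7.73 + 0.874×1.74)/(15.0+0.874) = 117.5/15.87 = 7.400 mg/L.
Mixed L₀ = (15.0×4.79 + 0.874×218)/(15.87) = 262.4/15.87 = 16.53 mg/L.
Initial deficit D₀ = C_s − DO₀ = 8.58 − 7.400 = 1.180 mg/L.
D(1.28) = [0.234×16.53/(0.964−0.234)](e^(−0.234×1.28) − e^(−0.964×1.28)) + 1.180 e^(−0.964×1.28)
= 5.298 × (0.7412 − 0.2911) + 1.180 × 0.2911 = 2.728 mg/L.
DO = 8.58 − 2.728 = 5.852 mg/L.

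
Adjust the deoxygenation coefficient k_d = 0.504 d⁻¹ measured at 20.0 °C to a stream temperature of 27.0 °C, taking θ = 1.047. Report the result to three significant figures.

k_d(T₂) = k_d(T₁) · θ^(T₂−T₁) = 0.504 × 1.047^(27.0−20.0)
= 0.504 × 1.047^7.00 = 0.504 × 1.379 = 0.6951 d⁻¹.

k_d ≈ 0.695 d⁻¹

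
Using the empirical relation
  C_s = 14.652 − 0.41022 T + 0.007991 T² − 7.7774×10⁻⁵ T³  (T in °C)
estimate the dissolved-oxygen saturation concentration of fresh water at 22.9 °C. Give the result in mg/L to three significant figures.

C_s = 14.652 − 0.41022×22.9 + 0.007991×22.9² − 7.7774×10⁻⁵×22.9³ = 8.515 mg/L.

C_s ≈ 8.51 mg/L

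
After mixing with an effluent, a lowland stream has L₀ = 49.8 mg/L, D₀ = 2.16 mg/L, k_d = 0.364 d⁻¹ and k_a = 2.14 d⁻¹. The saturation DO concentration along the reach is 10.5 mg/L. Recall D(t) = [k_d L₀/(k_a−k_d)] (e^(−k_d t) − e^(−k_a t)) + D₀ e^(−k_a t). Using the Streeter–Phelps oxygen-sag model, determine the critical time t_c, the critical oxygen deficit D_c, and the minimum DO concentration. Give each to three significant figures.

t_c ≈ 0.864 d; D_c ≈ 6.19 mg/L; min DO ≈ 4.31 mg/L

At the critical point dD/dt = 0, so k_d L₀ e^(−k_d t) = k_a D. Substituting D(t) from the Streeter–Phelps equation and solving for t gives
t_c = ln[(k_a/k_d)(1 − D₀(k_a−k_d)/(k_d L₀))] / (k_a−k_d).
Here k_a−k_d = 1.776 d⁻¹ and 1 − D₀(k_a−k_d)/(k_d L₀) = 1 − 2.16×1.776/(0.364×49.8) = 0.7884, so
t_c = ln(5.879 × 0.7884) / 1.776 = 1.534 / 1.776 = 0.8635 d.
D_c = (k_d/k_a) L₀ e^(−k_d t_c) = (0.364/2.14) × 49.8 × e^(−0.364×0.8635) = 0.1701 × 49.8 × 0.7303 = 6.186 mg/L.
Minimum DO = C_s − D_c = 10.5 − 6.186 = 4.314 mg/L.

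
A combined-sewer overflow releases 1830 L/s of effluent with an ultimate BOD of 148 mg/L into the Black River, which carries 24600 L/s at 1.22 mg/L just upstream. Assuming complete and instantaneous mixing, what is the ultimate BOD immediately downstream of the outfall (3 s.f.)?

11.4 mg/L

Flow-weighted mixing: C = (Q_r C_r + Q_w C_w)/(Q_r + Q_w)
= (24600×1.22 + 1830×148)/(24600 + 1830) = 300900/26430 = 11.38 mg/L.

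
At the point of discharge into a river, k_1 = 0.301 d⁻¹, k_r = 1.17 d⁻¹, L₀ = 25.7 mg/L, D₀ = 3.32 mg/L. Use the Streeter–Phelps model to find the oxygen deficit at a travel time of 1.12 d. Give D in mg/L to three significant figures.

k_1 L₀/(k_r−k_1) = 0.301×25.7/(1.17−0.301) = 7.736/0.8690 = 8.902 mg/L.
e^(−k_1 t) = e^(−0.301×1.120) = 0.7138; e^(−k_r t) = e^(−1.17×1.120) = 0.2697.
D = 8.902 × (0.7138 − 0.2697) + 3.32 × 0.2697 = 3.953 + 0.8954 = 4.849 mg/L.

D ≈ 4.85 mg/L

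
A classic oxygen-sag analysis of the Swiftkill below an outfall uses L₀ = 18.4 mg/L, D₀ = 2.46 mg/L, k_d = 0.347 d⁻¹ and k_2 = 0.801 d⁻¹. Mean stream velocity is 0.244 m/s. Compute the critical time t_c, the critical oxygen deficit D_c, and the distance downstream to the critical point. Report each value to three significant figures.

t_c ≈ 1.42 d; D_c ≈ 4.87 mg/L; x_c ≈ 29.9 km

t_c = [1/(k_2−k_d)] ln[(k_2/k_d)(1 − D₀(k_2−k_d)/(k_d L₀))]
= [1/(0.801−0.347)] ln[(0.801/0.347)(1 − 2.46×0.4540/(0.347×18.4))]
= (1/0.4540) ln[2.308 × 0.8251] = 2.203 × ln(1.905) = 2.203 × 0.6443 = 1.419 d.
D_c = (k_d/k_2) L₀ e^(−k_d t_c) = (0.347/0.801) × 18.4 × e^(−0.347×1.419) = 0.4332 × 18.4 × 0.6111 = 4.871 mg/L.
x_c = v t_c = 0.244 m/s × 1.419 d × 86400 s/d = 29920 m ≈ 29.9 km.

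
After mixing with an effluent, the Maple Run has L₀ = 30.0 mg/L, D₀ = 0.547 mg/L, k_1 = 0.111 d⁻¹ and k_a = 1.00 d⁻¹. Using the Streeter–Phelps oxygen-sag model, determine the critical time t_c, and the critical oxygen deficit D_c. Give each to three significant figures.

t_c ≈ 2.30 d; D_c ≈ 2.58 mg/L

With k_a/k_1 = 9.009 and 1 − D₀(k_a−k_1)/(k_1 L₀) = 0.8540,
t_c = ln(9.009 × 0.8540) / (1.00 − 0.111) = ln(7.693) / 0.8890 = 2.040/0.8890 = 2.295 d.
L(t_c) = L₀ e^(−k_1 t_c) = 30.0 × 0.7751 = 23.25 mg/L, and at the critical point k_a D_c = k_1 L, so D_c = (0.111/1.00) × 23.25 = 2.581 mg/L.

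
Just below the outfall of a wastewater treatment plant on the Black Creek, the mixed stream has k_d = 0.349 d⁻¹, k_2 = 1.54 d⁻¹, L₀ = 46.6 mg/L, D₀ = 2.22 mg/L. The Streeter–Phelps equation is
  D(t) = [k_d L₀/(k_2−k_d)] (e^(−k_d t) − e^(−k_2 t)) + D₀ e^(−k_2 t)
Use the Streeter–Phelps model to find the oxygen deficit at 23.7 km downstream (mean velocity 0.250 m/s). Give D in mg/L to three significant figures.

Travel time t = x/v = 23.7 km / (0.250 m/s) = 23700 m / 0.250 m/s = 94800 s = 1.097 d.
k_d L₀/(k_2−k_d) = 0.349×46.6/(1.54−0.349) = 16.26/1.191 = 13.66 mg/L.
e^(−k_d t) = e^(−0.349×1.097) = 0.6819; e^(−k_2 t) = e^(−1.54×1.097) = 0.1846.
D = 13.66 × (0.6819 − 0.1846) + 2.22 × 0.1846 = 6.791 + 0.4097 = 7.200 mg/L.

D ≈ 7.20 mg/L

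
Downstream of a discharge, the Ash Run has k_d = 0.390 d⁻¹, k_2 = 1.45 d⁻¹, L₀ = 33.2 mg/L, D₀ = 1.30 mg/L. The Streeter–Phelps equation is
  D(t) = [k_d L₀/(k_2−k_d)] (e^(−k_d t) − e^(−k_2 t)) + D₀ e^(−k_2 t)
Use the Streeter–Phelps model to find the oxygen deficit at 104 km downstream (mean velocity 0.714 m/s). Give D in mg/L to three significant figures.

Travel time t = x/v = 104 km / (0.714 m/s) = 104000 m / 0.714 m/s = 145700 s = 1.686 d.
k_d L₀/(k_2−k_d) = 0.390×33.2/(1.45−0.390) = 12.95/1.060 = 12.22 mg/L.
e^(−k_d t) = e^(−0.390×1.686) = 0.5182; e^(−k_2 t) = e^(−1.45×1.686) = 0.08677.
D = 12.22 × (0.5182 − 0.08677) + 1.30 × 0.08677 = 5.269 + 0.1128 = 5.382 mg/L.

D ≈ 5.38 mg/L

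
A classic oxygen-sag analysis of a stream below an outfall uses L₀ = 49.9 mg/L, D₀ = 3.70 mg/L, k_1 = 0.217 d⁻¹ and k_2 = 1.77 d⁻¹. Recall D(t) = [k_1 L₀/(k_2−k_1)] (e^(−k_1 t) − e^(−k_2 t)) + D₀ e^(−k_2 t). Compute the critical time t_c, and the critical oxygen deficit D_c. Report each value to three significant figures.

t_c ≈ 0.864 d; D_c ≈ 5.07 mg/L

With k_2/k_1 = 8.157 and 1 − D₀(k_2−k_1)/(k_1 L₀) = 0.4693,
t_c = ln(8.157 × 0.4693) / (1.77 − 0.217) = ln(3.828) / 1.553 = 1.342/1.553 = 0.8644 d.
L(t_c) = L₀ e^(−k_1 t_c) = 49.9 × 0.8290 = 41.37 mg/L, and at the critical point k_2 D_c = k_1 L, so D_c = (0.217/1.77) × 41.37 = 5.071 mg/L.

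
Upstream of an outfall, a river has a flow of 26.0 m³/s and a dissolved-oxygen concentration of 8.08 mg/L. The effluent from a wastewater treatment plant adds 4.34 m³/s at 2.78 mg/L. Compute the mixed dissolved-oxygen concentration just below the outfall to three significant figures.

Flow-weighted mixing: C = (Q_r C_r + Q_w C_w)/(Q_r + Q_w)
= (26.0×8.08 + 4.34×2.78)/(26.0 + 4.34) = 222.1/30.34 = 7.322 mg/L.

7.32 mg/L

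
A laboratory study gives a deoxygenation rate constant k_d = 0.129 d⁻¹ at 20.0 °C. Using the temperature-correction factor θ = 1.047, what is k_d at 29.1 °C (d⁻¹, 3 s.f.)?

k_d(T₂) = k_d(T₁) · θ^(T₂−T₁) = 0.129 × 1.047^(29.1−20.0)
= 0.129 × 1.047^9.10 = 0.129 × 1.519 = 0.1959 d⁻¹.

k_d ≈ 0.196 d⁻¹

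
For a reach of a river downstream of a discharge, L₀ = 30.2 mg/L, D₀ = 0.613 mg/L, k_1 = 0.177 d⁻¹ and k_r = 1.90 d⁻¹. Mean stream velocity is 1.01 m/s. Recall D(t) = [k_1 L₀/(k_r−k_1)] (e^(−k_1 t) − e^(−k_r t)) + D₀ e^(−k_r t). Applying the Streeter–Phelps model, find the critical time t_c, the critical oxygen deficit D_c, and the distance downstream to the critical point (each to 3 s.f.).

t_c = [1/(k_r−k_1)] ln[(k_r/k_1)(1 − D₀(k_r−k_1)/(k_1 L₀))]
= [1/(1.90−0.177)] ln[(1.90/0.177)(1 − 0.613×1.723/(0.177×30.2))]
= (1/1.723) ln[10.73 × 0.8024] = 0.5804 × ln(8.613) = 0.5804 × 2.153 = 1.250 d.
L(t_c) = L₀ e^(−k_1 t_c) = 30.2 × 0.8016 = 24.21 mg/L, and at the critical point k_r D_c = k_1 L, so D_c = (0.177/1.90) × 24.21 = 2.255 mg/L.
x_c = v t_c = 1.01 m/s × 1.250 d × 86400 s/d = 109100 m ≈ 109 km.

t_c ≈ 1.25 d; D_c ≈ 2.26 mg/L; x_c ≈ 109 km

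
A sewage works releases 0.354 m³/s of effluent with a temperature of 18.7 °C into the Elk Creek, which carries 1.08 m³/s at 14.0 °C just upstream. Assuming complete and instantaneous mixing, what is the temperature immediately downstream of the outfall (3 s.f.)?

15.2 °C

Flow-weighted mixing: C = (Q_r C_r + Q_w C_w)/(Q_r + Q_w)
= (1.08×14.0 + 0.354×18.7)/(1.08 + 0.354) = 21.74/1.434 = 15.16 °C.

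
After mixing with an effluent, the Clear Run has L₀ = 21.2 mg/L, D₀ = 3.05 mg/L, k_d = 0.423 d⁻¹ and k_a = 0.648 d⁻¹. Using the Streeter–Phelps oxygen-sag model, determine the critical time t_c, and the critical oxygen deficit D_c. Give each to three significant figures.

With k_a/k_d = 1.532 and 1 − D₀(k_a−k_d)/(k_d L₀) = 0.9235,
t_c = ln(1.532 × 0.9235) / (0.648 − 0.423) = ln(1.415) / 0.2250 = 0.3469/0.2250 = 1.542 d.
D_c = (k_d/k_a) L₀ e^(−k_d t_c) = (0.423/0.648) × 21.2 × e^(−0.423×1.542) = 0.6528 × 21.2 × 0.5209 = 7.209 mg/L.

t_c ≈ 1.54 d; D_c ≈ 7.21 mg/L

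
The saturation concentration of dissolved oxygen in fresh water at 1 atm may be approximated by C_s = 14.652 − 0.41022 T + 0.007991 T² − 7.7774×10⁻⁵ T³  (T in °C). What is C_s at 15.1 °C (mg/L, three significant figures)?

C_s ≈ 10.0 mg/L

C_s = 14.652 − 0.41022×15.1 + 0.007991×15.1² − 7.7774×10⁻⁵×15.1³ = 10.01 mg/L.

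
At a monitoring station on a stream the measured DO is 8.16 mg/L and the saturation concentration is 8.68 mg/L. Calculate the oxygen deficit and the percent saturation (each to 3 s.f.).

D = C_s − C = 8.68 − 8.16 = 0.520 mg/L.
% saturation = 8.16/8.68 × 100 = 94.0 %.

D ≈ 0.520 mg/L; 94.0 % saturation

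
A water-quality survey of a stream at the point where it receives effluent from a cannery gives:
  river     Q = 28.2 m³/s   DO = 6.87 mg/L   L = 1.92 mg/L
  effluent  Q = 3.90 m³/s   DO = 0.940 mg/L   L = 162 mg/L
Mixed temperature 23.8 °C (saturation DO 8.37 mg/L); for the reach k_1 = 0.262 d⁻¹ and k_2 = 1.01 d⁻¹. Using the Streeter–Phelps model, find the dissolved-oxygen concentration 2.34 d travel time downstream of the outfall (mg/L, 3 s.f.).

DO ≈ 4.81 mg/L

Mixed DO = (28.2×6.87 + 3.90×0.940)/(28.2+3.90) = 197.4/32.10 = 6.150 mg/L.
Mixed L₀ = (28.2×1.92 + 3.90×162)/(32.10) = 685.9/32.10 = 21.37 mg/L.
Initial deficit D₀ = C_s − DO₀ = 8.37 − 6.150 = 2.220 mg/L.
D(2.34) = [0.262×21.37/(1.01−0.262)](e^(−0.262×2.34) − e^(−1.01×2.34)) + 2.220 e^(−1.01×2.34)
= 7.485 × (0.5417 − 0.09410) + 2.220 × 0.09410 = 3.559 mg/L.
DO = 8.37 − 3.559 = 4.811 mg/L.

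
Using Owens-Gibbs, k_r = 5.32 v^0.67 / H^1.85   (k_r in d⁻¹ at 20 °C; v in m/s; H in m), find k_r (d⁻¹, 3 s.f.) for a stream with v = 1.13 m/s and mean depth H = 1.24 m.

k_r ≈ 3.88 d⁻¹

k_r = 5.32 × 1.13^0.67 / 1.24^1.85 = 5.32 × 1.085 / 1.489 = 3.878 d⁻¹.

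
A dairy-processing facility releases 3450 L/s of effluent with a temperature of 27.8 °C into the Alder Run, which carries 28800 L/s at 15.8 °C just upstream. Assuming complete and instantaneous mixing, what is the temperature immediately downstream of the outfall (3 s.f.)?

Flow-weighted mixing: C = (Q_r C_r + Q_w C_w)/(Q_r + Q_w)
= (28800×15.8 + 3450×27.8)/(28800 + 3450) = 551000/32250 = 17.08 °C.

17.1 °C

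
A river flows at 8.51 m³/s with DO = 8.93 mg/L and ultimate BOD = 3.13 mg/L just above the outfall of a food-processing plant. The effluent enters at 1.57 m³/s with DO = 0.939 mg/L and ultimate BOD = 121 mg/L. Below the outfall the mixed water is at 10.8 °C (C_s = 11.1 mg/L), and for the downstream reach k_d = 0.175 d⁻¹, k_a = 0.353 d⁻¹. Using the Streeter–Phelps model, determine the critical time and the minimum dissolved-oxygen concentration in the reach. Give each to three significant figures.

Mixed DO = (8.51×8.93 + 1.57×0.939)/(8.51+1.57) = 77.47/10.08 = 7.685 mg/L.
Mixed L₀ = (8.51×3.13 + 1.57×121)/(10.08) = 216.6/10.08 = 21.49 mg/L.
Initial deficit D₀ = C_s − DO₀ = 11.1 − 7.685 = 3.415 mg/L.
t_c = (1/0.1780) ln[(0.353/0.175)(1 − 3.415×0.1780/(0.175×21.49))] = 5.618 × ln(1.691) = 2.952 d.
D_c = (0.175/0.353) × 21.49 × e^(−0.175×2.952) = 0.4958 × 21.49 × 0.5966 = 6.355 mg/L.
Minimum DO = 11.1 − 6.355 = 4.745 mg/L.

t_c ≈ 2.95 d; minimum DO ≈ 4.74 mg/L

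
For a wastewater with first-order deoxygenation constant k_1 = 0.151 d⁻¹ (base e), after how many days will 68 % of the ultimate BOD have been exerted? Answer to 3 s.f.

t ≈ 7.55 d

y/L₀ = 1 − e^(−k_1 t) = 0.68 ⇒ e^(−k_1 t) = 0.320
t = −ln(0.320) / 0.151 = 1.139 / 0.151 = 7.546 d.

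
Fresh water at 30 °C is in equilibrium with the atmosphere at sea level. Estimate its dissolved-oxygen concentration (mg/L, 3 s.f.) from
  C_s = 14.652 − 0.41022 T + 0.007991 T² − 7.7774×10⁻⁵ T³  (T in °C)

C_s = 14.652 − 0.41022×30 + 0.007991×30² − 7.7774×10⁻⁵×30³ = 7.437 mg/L.

C_s ≈ 7.44 mg/L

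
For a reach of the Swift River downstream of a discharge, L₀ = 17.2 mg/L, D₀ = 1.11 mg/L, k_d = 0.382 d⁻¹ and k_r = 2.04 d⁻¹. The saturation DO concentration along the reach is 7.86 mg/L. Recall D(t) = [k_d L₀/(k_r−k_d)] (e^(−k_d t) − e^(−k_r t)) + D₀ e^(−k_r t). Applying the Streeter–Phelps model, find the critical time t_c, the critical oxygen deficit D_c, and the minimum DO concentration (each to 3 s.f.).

t_c ≈ 0.812 d; D_c ≈ 2.36 mg/L; min DO ≈ 5.50 mg/L

With k_r/k_d = 5.340 and 1 − D₀(k_r−k_d)/(k_d L₀) = 0.7199,
t_c = ln(5.340 × 0.7199) / (2.04 − 0.382) = ln(3.844) / 1.658 = 1.347/1.658 = 0.8122 d.
L(t_c) = L₀ e^(−k_d t_c) = 17.2 × 0.7333 = 12.61 mg/L, and at the critical point k_r D_c = k_d L, so D_c = (0.382/2.04) × 12.61 = 2.362 mg/L.
Minimum DO = C_s − D_c = 7.86 − 2.362 = 5.498 mg/L.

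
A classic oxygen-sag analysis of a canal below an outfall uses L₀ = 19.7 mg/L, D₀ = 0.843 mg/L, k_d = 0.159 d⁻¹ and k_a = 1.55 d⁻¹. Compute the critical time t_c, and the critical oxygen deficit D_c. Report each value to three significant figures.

With k_a/k_d = 9.748 and 1 − D₀(k_a−k_d)/(k_d L₀) = 0.6256,
t_c = ln(9.748 × 0.6256) / (1.55 − 0.159) = ln(6.099) / 1.391 = 1.808/1.391 = 1.300 d.
L(t_c) = L₀ e^(−k_d t_c) = 19.7 × 0.8133 = 16.02 mg/L, and at the critical point k_a D_c = k_d L, so D_c = (0.159/1.55) × 16.02 = 1.644 mg/L.

t_c ≈ 1.30 d; D_c ≈ 1.64 mg/L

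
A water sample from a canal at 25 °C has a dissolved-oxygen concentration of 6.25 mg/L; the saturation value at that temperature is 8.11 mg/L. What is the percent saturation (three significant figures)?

% saturation = C/C_s × 100 = 6.25/8.11 × 100 = 77.1 %.

77.1 % saturation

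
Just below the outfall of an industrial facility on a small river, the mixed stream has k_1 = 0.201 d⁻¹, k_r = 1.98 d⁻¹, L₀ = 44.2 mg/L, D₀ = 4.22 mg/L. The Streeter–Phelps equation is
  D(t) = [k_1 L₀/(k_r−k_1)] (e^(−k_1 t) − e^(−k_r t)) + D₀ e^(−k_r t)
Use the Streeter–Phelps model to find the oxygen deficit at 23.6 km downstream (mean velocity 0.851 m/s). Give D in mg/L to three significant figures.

Travel time t = x/v = 23.6 km / (0.851 m/s) = 23600 m / 0.851 m/s = 27730 s = 0.3210 d.
k_1 L₀/(k_r−k_1) = 0.201×44.2/(1.98−0.201) = 8.884/1.779 = 4.994 mg/L.
e^(−k_1 t) = e^(−0.201×0.3210) = 0.9375; e^(−k_r t) = e^(−1.98×0.3210) = 0.5297.
D = 4.994 × (0.9375 − 0.5297) + 4.22 × 0.5297 = 2.037 + 2.235 = 4.272 mg/L.

D ≈ 4.27 mg/L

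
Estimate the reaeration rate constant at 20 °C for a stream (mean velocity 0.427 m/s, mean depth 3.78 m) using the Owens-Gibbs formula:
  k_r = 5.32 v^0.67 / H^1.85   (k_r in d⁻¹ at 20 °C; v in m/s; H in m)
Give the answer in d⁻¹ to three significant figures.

k_r = 5.32 × 0.427^0.67 / 3.78^1.85 = 5.32 × 0.5654 / 11.70 = 0.2570 d⁻¹.

k_r ≈ 0.257 d⁻¹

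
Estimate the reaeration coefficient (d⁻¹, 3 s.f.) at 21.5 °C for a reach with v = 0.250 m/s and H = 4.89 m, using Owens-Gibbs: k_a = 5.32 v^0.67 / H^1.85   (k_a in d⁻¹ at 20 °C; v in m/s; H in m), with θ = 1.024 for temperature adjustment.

k_a ≈ 0.116 d⁻¹

k_a(20) = 5.32 × 0.250^0.67 / 4.89^1.85 = 5.32 × 0.3950 / 18.85 = 0.1115 d⁻¹.
k_a(21.5) = 0.1115 × 1.024^(21.5−20) = 0.1115 × 1.036 = 0.1155 d⁻¹.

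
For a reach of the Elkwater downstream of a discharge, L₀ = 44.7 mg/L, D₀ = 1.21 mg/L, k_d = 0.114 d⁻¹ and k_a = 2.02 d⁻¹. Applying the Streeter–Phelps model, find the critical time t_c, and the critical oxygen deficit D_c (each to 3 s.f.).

With k_a/k_d = 17.72 and 1 − D₀(k_a−k_d)/(k_d L₀) = 0.5474,
t_c = ln(17.72 × 0.5474) / (2.02 − 0.114) = ln(9.700) / 1.906 = 2.272/1.906 = 1.192 d.
D_c = (k_d/k_a) L₀ e^(−k_d t_c) = (0.114/2.02) × 44.7 × e^(−0.114×1.192) = 0.05644 × 44.7 × 0.8729 = 2.202 mg/L.

t_c ≈ 1.19 d; D_c ≈ 2.20 mg/L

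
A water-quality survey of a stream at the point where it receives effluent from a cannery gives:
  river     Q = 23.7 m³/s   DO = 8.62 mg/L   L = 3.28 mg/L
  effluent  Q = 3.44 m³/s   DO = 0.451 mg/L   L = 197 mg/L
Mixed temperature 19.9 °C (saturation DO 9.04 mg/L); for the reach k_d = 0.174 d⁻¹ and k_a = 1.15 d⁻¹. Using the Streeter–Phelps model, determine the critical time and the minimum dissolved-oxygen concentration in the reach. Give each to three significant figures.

Mixed DO = (23.7×8.62 + 3.44×0.451)/(23.7+3.44) = 205.8/27.14 = 7.585 mg/L.
Mixed L₀ = (23.7×3.28 + 3.44×197)/(27.14) = 755.4/27.14 = 27.83 mg/L.
Initial deficit D₀ = C_s − DO₀ = 9.04 − 7.585 = 1.455 mg/L.
t_c = (1/0.9760) ln[(1.15/0.174)(1 − 1.455×0.9760/(0.174×27.83))] = 1.025 × ln(4.671) = 1.579 d.
D_c = (0.174/1.15) × 27.83 × e^(−0.174×1.579) = 0.1513 × 27.83 × 0.7597 = 3.200 mg/L.
Minimum DO = 9.04 − 3.200 = 5.840 mg/L.

t_c ≈ 1.58 d; minimum DO ≈ 5.84 mg/L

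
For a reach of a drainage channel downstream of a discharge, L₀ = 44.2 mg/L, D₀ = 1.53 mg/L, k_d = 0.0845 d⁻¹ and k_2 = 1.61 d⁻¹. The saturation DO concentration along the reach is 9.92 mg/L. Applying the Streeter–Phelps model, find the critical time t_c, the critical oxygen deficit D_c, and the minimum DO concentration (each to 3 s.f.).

t_c ≈ 1.29 d; D_c ≈ 2.08 mg/L; min DO ≈ 7.84 mg/L

With k_2/k_d = 19.05 and 1 − D₀(k_2−k_d)/(k_d L₀) = 0.3751,
t_c = ln(19.05 × 0.3751) / (1.61 − 0.0845) = ln(7.146) / 1.526 = 1.967/1.526 = 1.289 d.
D_c = (k_d/k_2) L₀ e^(−k_d t_c) = (0.0845/1.61) × 44.2 × e^(−0.0845×1.289) = 0.05248 × 44.2 × 0.8968 = 2.080 mg/L.
Minimum DO = C_s − D_c = 9.92 − 2.080 = 7.840 mg/L.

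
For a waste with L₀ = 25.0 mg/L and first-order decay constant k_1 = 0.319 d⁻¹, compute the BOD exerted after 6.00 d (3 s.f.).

y_t = L₀(1 − e^(−k_1 t)) = 25.0 × (1 − e^(−0.319×6.00))
= 25.0 × (1 − 0.1475) = 25.0 × 0.8525 = 21.31 mg/L.

y ≈ 21.3 mg/L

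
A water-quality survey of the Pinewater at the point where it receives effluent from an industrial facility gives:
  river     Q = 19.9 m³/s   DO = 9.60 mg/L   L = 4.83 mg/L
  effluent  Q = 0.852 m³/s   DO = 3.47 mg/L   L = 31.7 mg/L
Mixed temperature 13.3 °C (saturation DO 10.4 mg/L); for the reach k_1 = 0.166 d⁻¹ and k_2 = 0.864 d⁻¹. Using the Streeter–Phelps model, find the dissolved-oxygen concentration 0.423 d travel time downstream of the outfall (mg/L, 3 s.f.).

DO ≈ 9.33 mg/L

Mixed DO = (19.9×9.60 + 0.852×3.47)/(19.9+0.852) = 194.0/20.75 = 9.348 mg/L.
Mixed L₀ = (19.9×4.83 + 0.852×31.7)/(20.75) = 123.1/20.75 = 5.933 mg/L.
Initial deficit D₀ = C_s − DO₀ = 10.4 − 9.348 = 1.052 mg/L.
D(0.423) = [0.166×5.933/(0.864−0.166)](e^(−0.166×0.423) − e^(−0.864×0.423)) + 1.052 e^(−0.864×0.423)
= 1.411 × (0.9322 − 0.6939) + 1.052 × 0.6939 = 1.066 mg/L.
DO = 10.4 − 1.066 = 9.334 mg/L.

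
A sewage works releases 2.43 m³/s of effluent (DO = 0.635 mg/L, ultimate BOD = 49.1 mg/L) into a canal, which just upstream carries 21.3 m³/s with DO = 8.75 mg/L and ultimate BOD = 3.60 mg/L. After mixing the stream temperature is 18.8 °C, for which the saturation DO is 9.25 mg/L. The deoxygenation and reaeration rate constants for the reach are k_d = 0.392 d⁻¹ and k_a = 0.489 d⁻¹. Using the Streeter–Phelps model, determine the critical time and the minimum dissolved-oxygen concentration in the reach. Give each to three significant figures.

Mixed DO = (21.3×8.75 + 2.43×0.635)/(21.3+2.43) = 187.9/23.73 = 7.919 mg/L.
Mixed L₀ = (21.3×3.60 + 2.43×49.1)/(23.73) = 196.0/23.73 = 8.259 mg/L.
Initial deficit D₀ = C_s − DO₀ = 9.25 − 7.919 = 1.331 mg/L.
t_c = (1/0.09700) ln[(0.489/0.392)(1 − 1.331×0.09700/(0.392×8.259))] = 10.31 × ln(1.198) = 1.860 d.
D_c = (0.392/0.489) × 8.259 × e^(−0.392×1.860) = 0.8016 × 8.259 × 0.4824 = 3.194 mg/L.
Minimum DO = 9.25 − 3.194 = 6.056 mg/L.

t_c ≈ 1.86 d; minimum DO ≈ 6.06 mg/L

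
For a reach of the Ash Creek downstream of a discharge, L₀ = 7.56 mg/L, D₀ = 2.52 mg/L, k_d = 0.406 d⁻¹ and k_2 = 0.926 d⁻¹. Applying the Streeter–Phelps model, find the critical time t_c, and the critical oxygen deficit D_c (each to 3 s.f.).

t_c ≈ 0.515 d; D_c ≈ 2.69 mg/L

t_c = [1/(k_2−k_d)] ln[(k_2/k_d)(1 − D₀(k_2−k_d)/(k_d L₀))]
= [1/(0.926−0.406)] ln[(0.926/0.406)(1 − 2.52×0.5200/(0.406×7.56))]
= (1/0.5200) ln[2.281 × 0.5731] = 1.923 × ln(1.307) = 1.923 × 0.2678 = 0.5150 d.
D_c = (k_d/k_2) L₀ e^(−k_d t_c) = (0.406/0.926) × 7.56 × e^(−0.406×0.5150) = 0.4384 × 7.56 × 0.8113 = 2.689 mg/L.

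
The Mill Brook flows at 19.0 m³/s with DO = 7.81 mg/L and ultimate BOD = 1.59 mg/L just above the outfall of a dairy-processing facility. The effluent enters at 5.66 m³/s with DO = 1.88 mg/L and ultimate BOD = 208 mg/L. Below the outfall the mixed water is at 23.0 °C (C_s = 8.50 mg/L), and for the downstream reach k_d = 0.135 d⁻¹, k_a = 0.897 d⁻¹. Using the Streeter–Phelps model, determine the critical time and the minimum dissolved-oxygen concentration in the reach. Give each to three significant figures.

Mixed DO = (19.0×7.81 + 5.66×1.88)/(19.0+5.66) = 159.0/24.66 = 6.449 mg/L.
Mixed L₀ = (19.0×1.59 + 5.66×208)/(24.66) = 1207/24.66 = 48.97 mg/L.
Initial deficit D₀ = C_s − DO₀ = 8.50 − 6.449 = 2.051 mg/L.
t_c = (1/0.7620) ln[(0.897/0.135)(1 − 2.051×0.7620/(0.135×48.97))] = 1.312 × ln(5.073) = 2.131 d.
D_c = (0.135/0.897) × 48.97 × e^(−0.135×2.131) = 0.1505 × 48.97 × 0.7500 = 5.527 mg/L.
Minimum DO = 8.50 − 5.527 = 2.973 mg/L.

t_c ≈ 2.13 d; minimum DO ≈ 2.97 mg/L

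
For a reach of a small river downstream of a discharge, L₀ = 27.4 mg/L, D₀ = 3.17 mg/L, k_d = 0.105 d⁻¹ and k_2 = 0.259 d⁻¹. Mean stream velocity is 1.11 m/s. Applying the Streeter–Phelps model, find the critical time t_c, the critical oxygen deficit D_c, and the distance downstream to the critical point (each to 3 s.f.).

With k_2/k_d = 2.467 and 1 − D₀(k_2−k_d)/(k_d L₀) = 0.8303,
t_c = ln(2.467 × 0.8303) / (0.259 − 0.105) = ln(2.048) / 0.1540 = 0.7169/0.1540 = 4.655 d.
L(t_c) = L₀ e^(−k_d t_c) = 27.4 × 0.6134 = 16.81 mg/L, and at the critical point k_2 D_c = k_d L, so D_c = (0.105/0.259) × 16.81 = 6.813 mg/L.
x_c = v t_c = 1.11 m/s × 4.655 d × 86400 s/d = 446500 m ≈ 446 km.

t_c ≈ 4.66 d; D_c ≈ 6.81 mg/L; x_c ≈ 446 km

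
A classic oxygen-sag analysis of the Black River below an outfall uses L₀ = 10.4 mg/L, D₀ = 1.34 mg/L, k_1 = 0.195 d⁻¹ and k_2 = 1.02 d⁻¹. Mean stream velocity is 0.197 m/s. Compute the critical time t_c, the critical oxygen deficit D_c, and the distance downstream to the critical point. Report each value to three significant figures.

t_c = [1/(k_2−k_1)] ln[(k_2/k_1)(1 − D₀(k_2−k_1)/(k_1 L₀))]
= [1/(1.02−0.195)] ln[(1.02/0.195)(1 − 1.34×0.8250/(0.195×10.4))]
= (1/0.8250) ln[5.231 × 0.4549] = 1.212 × ln(2.379) = 1.212 × 0.8668 = 1.051 d.
D_c = (k_1/k_2) L₀ e^(−k_1 t_c) = (0.195/1.02) × 10.4 × e^(−0.195×1.051) = 0.1912 × 10.4 × 0.8147 = 1.620 mg/L.
x_c = v t_c = 0.197 m/s × 1.051 d × 86400 s/d = 17880 m ≈ 17.9 km.

t_c ≈ 1.05 d; D_c ≈ 1.62 mg/L; x_c ≈ 17.9 km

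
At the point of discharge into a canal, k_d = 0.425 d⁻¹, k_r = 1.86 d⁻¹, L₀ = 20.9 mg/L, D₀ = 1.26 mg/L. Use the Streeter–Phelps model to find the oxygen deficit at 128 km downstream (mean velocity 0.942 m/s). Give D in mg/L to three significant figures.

D ≈ 2.91 mg/L

Travel time t = x/v = 128 km / (0.942 m/s) = 128000 m / 0.942 m/s = 135900 s = 1.573 d.
k_d L₀/(k_r−k_d) = 0.425×20.9/(1.86−0.425) = 8.882/1.435 = 6.190 mg/L.
e^(−k_d t) = e^(−0.425×1.573) = 0.5125; e^(−k_r t) = e^(−1.86×1.573) = 0.05365.
D = 6.190 × (0.5125 − 0.05365) + 1.26 × 0.05365 = 2.840 + 0.06760 = 2.908 mg/L.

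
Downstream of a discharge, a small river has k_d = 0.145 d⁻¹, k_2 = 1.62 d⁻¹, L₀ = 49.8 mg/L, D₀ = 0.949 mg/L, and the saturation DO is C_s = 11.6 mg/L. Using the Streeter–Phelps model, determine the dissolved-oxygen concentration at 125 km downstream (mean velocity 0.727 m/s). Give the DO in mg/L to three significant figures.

DO ≈ 8.09 mg/L

Travel time t = x/v = 125 km / (0.727 m/s) = 125000 m / 0.727 m/s = 171900 s = 1.990 d.
k_d L₀/(k_2−k_d) = 0.145×49.8/(1.62−0.145) = 7.221/1.475 = 4.896 mg/L.
e^(−k_d t) = e^(−0.145×1.990) = 0.7493; e^(−k_2 t) = e^(−1.62×1.990) = 0.03980.
D = 4.896 × (0.7493 − 0.03980) + 0.949 × 0.03980 = 3.474 + 0.03777 = 3.511 mg/L.
DO = C_s − D = 11.6 − 3.511 = 8.089 mg/L.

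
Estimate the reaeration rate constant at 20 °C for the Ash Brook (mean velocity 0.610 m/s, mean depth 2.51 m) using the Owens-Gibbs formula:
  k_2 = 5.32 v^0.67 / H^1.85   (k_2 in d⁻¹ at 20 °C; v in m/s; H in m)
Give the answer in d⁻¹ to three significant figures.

k_2 ≈ 0.696 d⁻¹

k_2 = 5.32 × 0.610^0.67 / 2.51^1.85 = 5.32 × 0.7181 / 5.488 = 0.6961 d⁻¹.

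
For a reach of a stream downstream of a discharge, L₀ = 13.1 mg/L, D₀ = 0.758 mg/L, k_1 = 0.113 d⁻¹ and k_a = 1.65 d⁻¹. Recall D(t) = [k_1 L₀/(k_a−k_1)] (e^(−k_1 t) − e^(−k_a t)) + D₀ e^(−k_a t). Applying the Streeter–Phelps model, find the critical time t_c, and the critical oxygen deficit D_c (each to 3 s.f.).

t_c ≈ 0.738 d; D_c ≈ 0.825 mg/L

At the critical point dD/dt = 0, so k_1 L₀ e^(−k_1 t) = k_a D. Substituting D(t) from the Streeter–Phelps equation and solving for t gives
t_c = ln[(k_a/k_1)(1 − D₀(k_a−k_1)/(k_1 L₀))] / (k_a−k_1).
Here k_a−k_1 = 1.537 d⁻¹ and 1 − D₀(k_a−k_1)/(k_1 L₀) = 1 − 0.758×1.537/(0.113×13.1) = 0.2130, so
t_c = ln(14.60 × 0.2130) / 1.537 = 1.135 / 1.537 = 0.7381 d.
D_c = (k_1/k_a) L₀ e^(−k_1 t_c) = (0.113/1.65) × 13.1 × e^(−0.113×0.7381) = 0.06848 × 13.1 × 0.9200 = 0.8254 mg/L.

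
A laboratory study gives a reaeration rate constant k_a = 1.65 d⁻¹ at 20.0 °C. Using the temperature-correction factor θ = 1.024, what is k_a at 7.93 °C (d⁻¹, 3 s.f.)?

k_a(T₂) = k_a(T₁) · θ^(T₂−T₁) = 1.65 × 1.024^(7.93−20.0)
= 1.65 × 1.024^-12.1 = 1.65 × 0.7511 = 1.239 d⁻¹.

k_a ≈ 1.24 d⁻¹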